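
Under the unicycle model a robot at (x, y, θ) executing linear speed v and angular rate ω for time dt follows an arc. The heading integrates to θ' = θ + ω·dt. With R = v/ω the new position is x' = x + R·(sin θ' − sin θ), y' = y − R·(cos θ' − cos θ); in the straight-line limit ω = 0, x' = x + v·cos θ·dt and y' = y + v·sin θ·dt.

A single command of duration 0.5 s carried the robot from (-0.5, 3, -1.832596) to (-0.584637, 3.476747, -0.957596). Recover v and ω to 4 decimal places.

Δθ = -0.957596 − -1.832596 = 0.875000
ω = Δθ/dt = 0.875000/0.5 = 1.7500
R = −Δy/(cos θ' − cos θ) = -0.5714
v = R·ω = -0.5714·1.7500 = -1.0000

v = -1.0000, ω = 1.7500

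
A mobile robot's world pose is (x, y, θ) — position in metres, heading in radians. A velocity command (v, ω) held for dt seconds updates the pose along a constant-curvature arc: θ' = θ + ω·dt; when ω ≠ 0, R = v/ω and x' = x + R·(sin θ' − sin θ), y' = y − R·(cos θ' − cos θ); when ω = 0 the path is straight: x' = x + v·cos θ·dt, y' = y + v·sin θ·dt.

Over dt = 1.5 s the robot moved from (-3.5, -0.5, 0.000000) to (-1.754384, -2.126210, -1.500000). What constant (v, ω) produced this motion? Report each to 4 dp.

Δθ = -1.500000 − 0.000000 = -1.500000
ω = Δθ/dt = -1.500000/1.5 = -1.0000
R = Δx/(sin θ' − sin θ) = -1.7500
v = R·ω = -1.7500·-1.0000 = 1.7500

v = 1.7500, ω = -1.0000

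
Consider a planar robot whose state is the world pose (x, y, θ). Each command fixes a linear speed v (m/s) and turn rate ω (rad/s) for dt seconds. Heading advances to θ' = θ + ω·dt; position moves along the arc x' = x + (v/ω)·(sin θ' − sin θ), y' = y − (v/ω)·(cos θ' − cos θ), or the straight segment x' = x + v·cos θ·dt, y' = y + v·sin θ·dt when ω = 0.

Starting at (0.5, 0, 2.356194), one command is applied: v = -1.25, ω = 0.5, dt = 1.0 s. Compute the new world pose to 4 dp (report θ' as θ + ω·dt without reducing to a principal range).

(1.5639, -0.6311, 2.8562)

θ' = 2.3562 + 0.5·1.0 = 2.8562
R = v/ω = -1.25/0.5 = -2.5000
x' = 0.5 + -2.5000·(sin 2.8562 − sin 2.3562) = 1.5639
y' = 0 − -2.5000·(cos 2.8562 − cos 2.3562) = -0.6311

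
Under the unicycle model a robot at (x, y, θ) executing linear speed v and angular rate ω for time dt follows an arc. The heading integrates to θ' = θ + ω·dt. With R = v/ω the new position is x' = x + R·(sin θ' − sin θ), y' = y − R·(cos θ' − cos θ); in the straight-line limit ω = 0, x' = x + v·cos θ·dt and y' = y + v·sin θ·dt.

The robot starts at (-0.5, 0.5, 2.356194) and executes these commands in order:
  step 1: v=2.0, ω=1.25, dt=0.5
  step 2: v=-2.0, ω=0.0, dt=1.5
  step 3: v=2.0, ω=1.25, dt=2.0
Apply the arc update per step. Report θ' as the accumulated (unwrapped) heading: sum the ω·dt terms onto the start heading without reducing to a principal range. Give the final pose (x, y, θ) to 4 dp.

(0.1801, -2.2229, 5.4812)

step 1: θ'=2.9812 (R=1.6000) → pose (-1.3758, 0.9481, 2.9812)
step 2: θ'=2.9812 (straight) → pose (1.5857, 0.4690, 2.9812)
step 3: θ'=5.4812 (R=1.6000) → pose (0.1801, -2.2229, 5.4812)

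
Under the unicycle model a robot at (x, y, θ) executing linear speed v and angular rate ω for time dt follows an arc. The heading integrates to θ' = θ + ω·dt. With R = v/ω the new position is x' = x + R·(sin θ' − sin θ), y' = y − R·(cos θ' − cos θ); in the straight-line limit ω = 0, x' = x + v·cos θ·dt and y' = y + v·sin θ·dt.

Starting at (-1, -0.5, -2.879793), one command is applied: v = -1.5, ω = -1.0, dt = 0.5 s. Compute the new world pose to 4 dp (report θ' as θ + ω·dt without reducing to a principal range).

(-0.2578, -0.4912, -3.3798)

θ' = -2.8798 + -1.0·0.5 = -3.3798
R = v/ω = -1.5/-1.0 = 1.5000
x' = -1 + 1.5000·(sin -3.3798 − sin -2.8798) = -0.2578
y' = -0.5 − 1.5000·(cos -3.3798 − cos -2.8798) = -0.4912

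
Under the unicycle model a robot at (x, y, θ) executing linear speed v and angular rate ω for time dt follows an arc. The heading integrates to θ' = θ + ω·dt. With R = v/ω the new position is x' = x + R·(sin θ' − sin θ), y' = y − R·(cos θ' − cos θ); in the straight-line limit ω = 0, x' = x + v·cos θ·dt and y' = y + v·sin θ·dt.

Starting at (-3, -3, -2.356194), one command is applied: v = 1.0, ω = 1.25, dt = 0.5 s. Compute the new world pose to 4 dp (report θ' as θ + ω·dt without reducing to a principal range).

θ' = -2.3562 + 1.25·0.5 = -1.7312
R = v/ω = 1.0/1.25 = 0.8000
x' = -3 + 0.8000·(sin -1.7312 − sin -2.3562) = -3.2240
y' = -3 − 0.8000·(cos -1.7312 − cos -2.3562) = -3.4379

(-3.2240, -3.4379, -1.7312)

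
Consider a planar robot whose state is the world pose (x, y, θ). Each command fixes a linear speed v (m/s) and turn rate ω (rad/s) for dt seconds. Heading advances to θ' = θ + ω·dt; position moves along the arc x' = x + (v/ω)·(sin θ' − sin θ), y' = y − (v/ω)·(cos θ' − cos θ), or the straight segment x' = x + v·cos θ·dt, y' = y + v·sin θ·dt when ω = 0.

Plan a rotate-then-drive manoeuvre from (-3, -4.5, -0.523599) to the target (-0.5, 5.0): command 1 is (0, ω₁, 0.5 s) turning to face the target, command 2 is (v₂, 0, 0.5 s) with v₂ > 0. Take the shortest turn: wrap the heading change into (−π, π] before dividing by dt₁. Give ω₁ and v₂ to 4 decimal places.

heading to target = atan2(5−-4.5, -0.5−-3) = 1.3135
Δθ = wrap(1.3135 − -0.5236) = 1.8371; ω₁ = Δθ/dt₁ = 3.6741
distance = √((-0.5−-3)² + (5−-4.5)²) = 9.8234; v₂ = distance/dt₂ = 19.6469

ω₁ = 3.6741, v₂ = 19.6469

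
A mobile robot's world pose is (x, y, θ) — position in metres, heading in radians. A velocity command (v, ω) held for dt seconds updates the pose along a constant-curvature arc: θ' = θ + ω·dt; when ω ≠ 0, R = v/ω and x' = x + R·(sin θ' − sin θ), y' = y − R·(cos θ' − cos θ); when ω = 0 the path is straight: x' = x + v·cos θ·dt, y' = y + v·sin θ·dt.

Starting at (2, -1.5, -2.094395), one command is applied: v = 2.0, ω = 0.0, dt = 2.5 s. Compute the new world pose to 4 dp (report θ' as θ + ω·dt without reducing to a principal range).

(-0.5000, -5.8301, -2.0944)

θ' = -2.0944 + 0.0·2.5 = -2.0944
ω = 0 → straight: x' = 2 + 2.0·cos(-2.0944)·2.5 = -0.5000
y' = -1.5 + 2.0·sin(-2.0944)·2.5 = -5.8301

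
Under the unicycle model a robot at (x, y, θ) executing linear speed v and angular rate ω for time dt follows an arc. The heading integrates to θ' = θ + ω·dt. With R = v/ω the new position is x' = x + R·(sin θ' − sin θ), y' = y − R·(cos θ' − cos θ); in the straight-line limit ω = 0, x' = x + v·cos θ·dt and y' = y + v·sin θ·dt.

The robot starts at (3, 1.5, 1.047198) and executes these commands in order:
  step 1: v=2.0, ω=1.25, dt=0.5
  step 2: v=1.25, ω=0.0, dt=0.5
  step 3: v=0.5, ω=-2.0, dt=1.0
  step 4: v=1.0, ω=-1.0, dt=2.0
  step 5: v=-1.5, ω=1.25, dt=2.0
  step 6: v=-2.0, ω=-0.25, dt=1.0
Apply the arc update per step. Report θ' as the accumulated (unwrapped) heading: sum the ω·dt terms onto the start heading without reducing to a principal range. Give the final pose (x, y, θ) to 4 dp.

(0.8065, 3.6245, -0.0778)

step 1: θ'=1.6722 (R=1.6000) → pose (3.2061, 2.4620, 1.6722)
step 2: θ'=1.6722 (straight) → pose (3.1429, 3.0838, 1.6722)
step 3: θ'=-0.3278 (R=-0.2500) → pose (3.4721, 3.3457, -0.3278)
step 4: θ'=-2.3278 (R=-1.0000) → pose (3.8770, 1.7122, -2.3278)
step 5: θ'=0.1722 (R=-1.2000) → pose (2.7991, 3.7186, 0.1722)
step 6: θ'=-0.0778 (R=8.0000) → pose (0.8065, 3.6245, -0.0778)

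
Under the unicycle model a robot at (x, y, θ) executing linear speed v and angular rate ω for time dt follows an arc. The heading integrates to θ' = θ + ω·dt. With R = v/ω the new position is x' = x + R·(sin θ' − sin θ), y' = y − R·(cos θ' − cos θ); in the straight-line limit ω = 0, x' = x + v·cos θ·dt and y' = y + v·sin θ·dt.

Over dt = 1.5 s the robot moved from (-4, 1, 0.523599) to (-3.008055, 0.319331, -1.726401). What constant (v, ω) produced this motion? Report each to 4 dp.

Δθ = -1.726401 − 0.523599 = -2.250000
ω = Δθ/dt = -2.250000/1.5 = -1.5000
R = Δx/(sin θ' − sin θ) = -0.6667
v = R·ω = -0.6667·-1.5000 = 1.0000

v = 1.0000, ω = -1.5000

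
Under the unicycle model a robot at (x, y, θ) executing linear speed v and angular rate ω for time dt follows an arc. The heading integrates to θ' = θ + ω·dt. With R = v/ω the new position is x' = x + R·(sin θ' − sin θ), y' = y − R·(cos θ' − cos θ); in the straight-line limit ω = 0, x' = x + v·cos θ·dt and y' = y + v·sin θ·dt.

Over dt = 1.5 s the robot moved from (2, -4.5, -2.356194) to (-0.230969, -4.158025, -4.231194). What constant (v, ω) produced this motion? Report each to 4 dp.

v = 1.7500, ω = -1.2500

Δθ = -4.231194 − -2.356194 = -1.875000
ω = Δθ/dt = -1.875000/1.5 = -1.2500
R = Δx/(sin θ' − sin θ) = -1.4000
v = R·ω = -1.4000·-1.2500 = 1.7500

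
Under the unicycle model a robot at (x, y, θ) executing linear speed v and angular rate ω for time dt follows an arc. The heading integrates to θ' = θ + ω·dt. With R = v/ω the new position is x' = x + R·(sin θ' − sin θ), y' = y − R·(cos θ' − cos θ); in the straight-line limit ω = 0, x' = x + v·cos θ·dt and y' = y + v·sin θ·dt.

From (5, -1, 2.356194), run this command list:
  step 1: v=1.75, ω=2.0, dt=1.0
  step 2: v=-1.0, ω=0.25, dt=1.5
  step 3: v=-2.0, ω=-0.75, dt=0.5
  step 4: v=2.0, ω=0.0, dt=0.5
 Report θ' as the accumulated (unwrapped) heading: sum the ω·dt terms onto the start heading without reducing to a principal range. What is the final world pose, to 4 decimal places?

step 1: θ'=4.3562 (R=0.8750) → pose (3.5612, -1.3136, 4.3562)
step 2: θ'=4.7312 (R=-4.0000) → pose (3.8116, 0.1565, 4.7312)
step 3: θ'=4.3562 (R=2.6667) → pose (3.9785, 1.1365, 4.3562)
step 4: θ'=4.3562 (straight) → pose (3.6298, 0.1993, 4.3562)

(3.6298, 0.1993, 4.3562)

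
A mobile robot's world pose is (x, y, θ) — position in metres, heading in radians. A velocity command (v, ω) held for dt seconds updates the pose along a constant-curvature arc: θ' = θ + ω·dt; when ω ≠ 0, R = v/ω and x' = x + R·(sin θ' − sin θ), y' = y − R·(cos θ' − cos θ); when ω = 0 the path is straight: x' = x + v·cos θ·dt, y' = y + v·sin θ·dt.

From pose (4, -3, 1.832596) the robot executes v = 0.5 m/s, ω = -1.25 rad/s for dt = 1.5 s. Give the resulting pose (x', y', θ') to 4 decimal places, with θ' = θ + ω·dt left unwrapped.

θ' = 1.8326 + -1.25·1.5 = -0.0424
R = v/ω = 0.5/-1.25 = -0.4000
x' = 4 + -0.4000·(sin -0.0424 − sin 1.8326) = 4.4033
y' = -3 − -0.4000·(cos -0.0424 − cos 1.8326) = -2.4968

(4.4033, -2.4968, -0.0424)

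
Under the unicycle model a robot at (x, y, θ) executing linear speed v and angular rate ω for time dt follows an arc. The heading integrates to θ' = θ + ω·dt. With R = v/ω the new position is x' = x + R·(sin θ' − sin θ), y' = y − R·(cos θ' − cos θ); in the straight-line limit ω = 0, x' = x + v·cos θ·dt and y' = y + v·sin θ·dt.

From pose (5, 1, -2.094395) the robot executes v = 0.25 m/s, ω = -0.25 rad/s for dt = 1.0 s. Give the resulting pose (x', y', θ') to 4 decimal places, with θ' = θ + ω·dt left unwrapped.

θ' = -2.0944 + -0.25·1.0 = -2.3444
R = v/ω = 0.25/-0.25 = -1.0000
x' = 5 + -1.0000·(sin -2.3444 − sin -2.0944) = 4.8494
y' = 1 − -1.0000·(cos -2.3444 − cos -2.0944) = 0.8013

(4.8494, 0.8013, -2.3444)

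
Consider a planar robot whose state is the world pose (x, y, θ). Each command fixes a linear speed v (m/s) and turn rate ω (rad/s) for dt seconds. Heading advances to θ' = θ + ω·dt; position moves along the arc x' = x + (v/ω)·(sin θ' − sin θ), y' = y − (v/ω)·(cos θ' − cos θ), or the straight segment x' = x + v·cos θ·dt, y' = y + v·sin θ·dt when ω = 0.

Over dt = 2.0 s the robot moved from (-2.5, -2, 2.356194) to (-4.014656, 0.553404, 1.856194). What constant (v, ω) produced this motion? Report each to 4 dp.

Δθ = 1.856194 − 2.356194 = -0.500000
ω = Δθ/dt = -0.500000/2.0 = -0.2500
R = −Δy/(cos θ' − cos θ) = -6.0000
v = R·ω = -6.0000·-0.2500 = 1.5000

v = 1.5000, ω = -0.2500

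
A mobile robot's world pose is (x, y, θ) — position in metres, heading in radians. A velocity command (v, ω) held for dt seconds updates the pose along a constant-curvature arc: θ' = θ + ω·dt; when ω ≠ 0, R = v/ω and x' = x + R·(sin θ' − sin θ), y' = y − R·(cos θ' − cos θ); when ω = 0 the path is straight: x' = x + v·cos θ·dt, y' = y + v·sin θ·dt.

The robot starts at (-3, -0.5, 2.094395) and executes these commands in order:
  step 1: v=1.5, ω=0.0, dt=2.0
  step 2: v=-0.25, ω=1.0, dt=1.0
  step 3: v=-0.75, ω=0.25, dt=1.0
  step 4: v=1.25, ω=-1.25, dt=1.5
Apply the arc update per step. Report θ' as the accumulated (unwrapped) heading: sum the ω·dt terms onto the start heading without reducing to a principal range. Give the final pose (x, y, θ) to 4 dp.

step 1: θ'=2.0944 (straight) → pose (-4.5000, 2.0981, 2.0944)
step 2: θ'=3.0944 (R=-0.2500) → pose (-4.2953, 1.9734, 3.0944)
step 3: θ'=3.3444 (R=-3.0000) → pose (-3.5495, 2.0315, 3.3444)
step 4: θ'=1.4694 (R=-1.0000) → pose (-4.7458, 3.1122, 1.4694)

(-4.7458, 3.1122, 1.4694)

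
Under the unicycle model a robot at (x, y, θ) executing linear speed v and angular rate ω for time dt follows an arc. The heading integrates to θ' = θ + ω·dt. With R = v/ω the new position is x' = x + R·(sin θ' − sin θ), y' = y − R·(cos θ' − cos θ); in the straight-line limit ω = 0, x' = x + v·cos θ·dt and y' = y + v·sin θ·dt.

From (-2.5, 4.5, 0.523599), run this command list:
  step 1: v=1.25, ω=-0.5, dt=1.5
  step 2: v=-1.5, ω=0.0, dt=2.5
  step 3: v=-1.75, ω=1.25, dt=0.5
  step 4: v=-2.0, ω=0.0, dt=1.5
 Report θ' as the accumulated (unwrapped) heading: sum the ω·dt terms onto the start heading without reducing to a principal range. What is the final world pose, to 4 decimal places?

step 1: θ'=-0.2264 (R=-2.5000) → pose (-0.6888, 4.7711, -0.2264)
step 2: θ'=-0.2264 (straight) → pose (-4.3431, 5.6129, -0.2264)
step 3: θ'=0.3986 (R=-1.4000) → pose (-5.2008, 5.5389, 0.3986)
step 4: θ'=0.3986 (straight) → pose (-7.9656, 4.3745, 0.3986)

(-7.9656, 4.3745, 0.3986)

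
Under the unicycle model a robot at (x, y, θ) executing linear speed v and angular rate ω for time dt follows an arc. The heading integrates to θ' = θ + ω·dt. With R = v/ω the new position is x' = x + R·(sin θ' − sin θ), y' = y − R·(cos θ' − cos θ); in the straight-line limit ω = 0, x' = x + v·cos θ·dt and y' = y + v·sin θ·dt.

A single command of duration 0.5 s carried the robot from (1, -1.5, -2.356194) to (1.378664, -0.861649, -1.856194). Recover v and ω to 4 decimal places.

Δθ = -1.856194 − -2.356194 = 0.500000
ω = Δθ/dt = 0.500000/0.5 = 1.0000
R = −Δy/(cos θ' − cos θ) = -1.5000
v = R·ω = -1.5000·1.0000 = -1.5000

v = -1.5000, ω = 1.0000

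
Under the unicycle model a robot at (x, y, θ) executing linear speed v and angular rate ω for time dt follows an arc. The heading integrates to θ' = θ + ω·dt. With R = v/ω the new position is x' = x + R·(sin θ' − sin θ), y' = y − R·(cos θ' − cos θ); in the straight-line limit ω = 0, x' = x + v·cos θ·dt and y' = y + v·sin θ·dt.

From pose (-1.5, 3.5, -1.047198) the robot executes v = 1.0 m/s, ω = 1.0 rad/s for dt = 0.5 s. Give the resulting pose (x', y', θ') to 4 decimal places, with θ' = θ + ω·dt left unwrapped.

θ' = -1.0472 + 1.0·0.5 = -0.5472
R = v/ω = 1.0/1.0 = 1.0000
x' = -1.5 + 1.0000·(sin -0.5472 − sin -1.0472) = -1.1543
y' = 3.5 − 1.0000·(cos -0.5472 − cos -1.0472) = 3.1460

(-1.1543, 3.1460, -0.5472)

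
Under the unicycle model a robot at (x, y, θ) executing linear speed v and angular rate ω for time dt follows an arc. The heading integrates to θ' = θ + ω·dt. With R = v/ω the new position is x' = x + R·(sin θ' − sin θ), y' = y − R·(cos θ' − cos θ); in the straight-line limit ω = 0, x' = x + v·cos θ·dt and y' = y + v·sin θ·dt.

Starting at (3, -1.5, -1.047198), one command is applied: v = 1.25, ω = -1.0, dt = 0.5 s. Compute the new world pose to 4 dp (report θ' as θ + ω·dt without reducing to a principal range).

(3.1671, -2.0955, -1.5472)

θ' = -1.0472 + -1.0·0.5 = -1.5472
R = v/ω = 1.25/-1.0 = -1.2500
x' = 3 + -1.2500·(sin -1.5472 − sin -1.0472) = 3.1671
y' = -1.5 − -1.2500·(cos -1.5472 − cos -1.0472) = -2.0955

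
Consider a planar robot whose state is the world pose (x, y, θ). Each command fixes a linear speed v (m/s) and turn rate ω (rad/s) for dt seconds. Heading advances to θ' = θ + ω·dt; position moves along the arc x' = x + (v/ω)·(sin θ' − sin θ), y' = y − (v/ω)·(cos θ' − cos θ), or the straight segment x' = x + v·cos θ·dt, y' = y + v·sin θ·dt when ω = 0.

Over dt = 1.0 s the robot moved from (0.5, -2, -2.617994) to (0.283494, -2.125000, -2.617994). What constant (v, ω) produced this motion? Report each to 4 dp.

v = 0.2500, ω = 0.0000

Δθ = -2.617994 − -2.617994 = 0.000000
ω = Δθ/dt = 0.000000/1.0 = 0.0000
ω = 0 → v = (Δx·cos θ + Δy·sin θ)/dt = 0.2500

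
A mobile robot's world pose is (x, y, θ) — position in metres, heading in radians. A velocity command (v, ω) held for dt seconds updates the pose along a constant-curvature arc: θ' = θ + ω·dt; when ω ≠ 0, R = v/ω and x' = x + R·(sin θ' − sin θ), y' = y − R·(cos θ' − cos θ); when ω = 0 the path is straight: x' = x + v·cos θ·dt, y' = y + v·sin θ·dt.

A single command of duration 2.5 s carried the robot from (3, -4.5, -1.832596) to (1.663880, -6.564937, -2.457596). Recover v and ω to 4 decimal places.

v = 1.0000, ω = -0.2500

Δθ = -2.457596 − -1.832596 = -0.625000
ω = Δθ/dt = -0.625000/2.5 = -0.2500
R = −Δy/(cos θ' − cos θ) = -4.0000
v = R·ω = -4.0000·-0.2500 = 1.0000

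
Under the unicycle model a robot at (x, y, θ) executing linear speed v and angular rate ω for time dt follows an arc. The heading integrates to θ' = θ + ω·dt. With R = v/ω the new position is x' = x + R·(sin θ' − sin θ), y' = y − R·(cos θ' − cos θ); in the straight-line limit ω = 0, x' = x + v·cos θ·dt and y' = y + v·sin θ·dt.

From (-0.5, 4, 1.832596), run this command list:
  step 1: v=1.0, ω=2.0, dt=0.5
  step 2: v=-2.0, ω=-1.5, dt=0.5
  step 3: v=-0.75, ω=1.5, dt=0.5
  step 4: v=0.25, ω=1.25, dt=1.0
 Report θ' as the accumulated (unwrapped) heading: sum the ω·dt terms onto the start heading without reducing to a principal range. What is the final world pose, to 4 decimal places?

step 1: θ'=2.8326 (R=0.5000) → pose (-0.8309, 4.3469, 2.8326)
step 2: θ'=2.0826 (R=1.3333) → pose (-0.0739, 3.7297, 2.0826)
step 3: θ'=2.8326 (R=-0.5000) → pose (0.2100, 3.4983, 2.8326)
step 4: θ'=4.0826 (R=0.2000) → pose (-0.0125, 3.4255, 4.0826)

(-0.0125, 3.4255, 4.0826)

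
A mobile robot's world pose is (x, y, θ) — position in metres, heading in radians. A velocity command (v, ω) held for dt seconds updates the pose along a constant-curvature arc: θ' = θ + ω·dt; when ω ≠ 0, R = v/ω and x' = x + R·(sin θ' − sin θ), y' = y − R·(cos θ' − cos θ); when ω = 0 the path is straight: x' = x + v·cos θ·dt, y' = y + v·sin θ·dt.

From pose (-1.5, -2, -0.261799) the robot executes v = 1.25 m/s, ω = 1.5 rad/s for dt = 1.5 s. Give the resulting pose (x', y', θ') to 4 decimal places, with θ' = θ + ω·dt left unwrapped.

(-0.5225, -0.8572, 1.9882)

θ' = -0.2618 + 1.5·1.5 = 1.9882
R = v/ω = 1.25/1.5 = 0.8333
x' = -1.5 + 0.8333·(sin 1.9882 − sin -0.2618) = -0.5225
y' = -2 − 0.8333·(cos 1.9882 − cos -0.2618) = -0.8572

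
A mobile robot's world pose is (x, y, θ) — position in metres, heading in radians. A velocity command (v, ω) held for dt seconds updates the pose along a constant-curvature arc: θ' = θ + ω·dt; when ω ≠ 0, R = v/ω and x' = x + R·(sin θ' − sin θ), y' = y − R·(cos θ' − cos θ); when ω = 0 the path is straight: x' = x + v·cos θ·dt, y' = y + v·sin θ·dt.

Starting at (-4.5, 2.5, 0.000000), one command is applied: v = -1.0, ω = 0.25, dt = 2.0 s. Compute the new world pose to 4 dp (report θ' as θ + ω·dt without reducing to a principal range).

θ' = 0.0000 + 0.25·2.0 = 0.5000
R = v/ω = -1.0/0.25 = -4.0000
x' = -4.5 + -4.0000·(sin 0.5000 − sin 0.0000) = -6.4177
y' = 2.5 − -4.0000·(cos 0.5000 − cos 0.0000) = 2.0103

(-6.4177, 2.0103, 0.5000)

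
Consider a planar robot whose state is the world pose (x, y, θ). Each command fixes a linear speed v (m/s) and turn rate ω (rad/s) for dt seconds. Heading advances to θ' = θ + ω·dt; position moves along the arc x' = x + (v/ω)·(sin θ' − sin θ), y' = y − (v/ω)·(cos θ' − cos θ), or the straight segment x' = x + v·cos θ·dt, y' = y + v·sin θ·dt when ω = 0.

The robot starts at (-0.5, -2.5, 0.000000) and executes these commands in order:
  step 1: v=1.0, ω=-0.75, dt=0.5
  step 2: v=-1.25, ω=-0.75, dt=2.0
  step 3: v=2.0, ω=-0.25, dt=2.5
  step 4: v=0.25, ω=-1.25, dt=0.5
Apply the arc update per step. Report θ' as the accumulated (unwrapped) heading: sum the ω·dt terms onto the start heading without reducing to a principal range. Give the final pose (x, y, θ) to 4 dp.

(-3.9526, -4.5952, -3.1250)

step 1: θ'=-0.3750 (R=-1.3333) → pose (-0.0116, -2.5927, -0.3750)
step 2: θ'=-1.8750 (R=1.6667) → pose (-0.9913, -0.5426, -1.8750)
step 3: θ'=-2.5000 (R=-8.0000) → pose (-3.8362, -4.5555, -2.5000)
step 4: θ'=-3.1250 (R=-0.2000) → pose (-3.9526, -4.5952, -3.1250)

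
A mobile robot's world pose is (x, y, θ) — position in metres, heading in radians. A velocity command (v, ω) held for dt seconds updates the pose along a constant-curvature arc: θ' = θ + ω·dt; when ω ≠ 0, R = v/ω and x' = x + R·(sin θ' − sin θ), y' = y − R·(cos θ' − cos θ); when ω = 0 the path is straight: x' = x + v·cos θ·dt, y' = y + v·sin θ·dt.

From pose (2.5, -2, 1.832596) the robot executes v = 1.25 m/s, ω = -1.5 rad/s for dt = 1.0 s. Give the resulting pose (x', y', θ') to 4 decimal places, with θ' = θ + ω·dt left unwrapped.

θ' = 1.8326 + -1.5·1.0 = 0.3326
R = v/ω = 1.25/-1.5 = -0.8333
x' = 2.5 + -0.8333·(sin 0.3326 − sin 1.8326) = 3.0329
y' = -2 − -0.8333·(cos 0.3326 − cos 1.8326) = -0.9967

(3.0329, -0.9967, 0.3326)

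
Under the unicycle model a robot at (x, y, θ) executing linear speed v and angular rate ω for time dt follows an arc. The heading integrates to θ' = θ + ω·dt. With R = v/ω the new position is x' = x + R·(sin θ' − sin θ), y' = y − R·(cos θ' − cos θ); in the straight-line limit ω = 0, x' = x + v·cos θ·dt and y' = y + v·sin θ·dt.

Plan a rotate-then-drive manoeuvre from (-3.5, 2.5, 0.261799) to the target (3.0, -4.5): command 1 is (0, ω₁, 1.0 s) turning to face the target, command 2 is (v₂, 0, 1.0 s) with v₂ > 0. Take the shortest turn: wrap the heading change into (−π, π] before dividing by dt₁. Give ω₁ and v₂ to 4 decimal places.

heading to target = atan2(-4.5−2.5, 3−-3.5) = -0.8224
Δθ = wrap(-0.8224 − 0.2618) = -1.0842; ω₁ = Δθ/dt₁ = -1.0842
distance = √((3−-3.5)² + (-4.5−2.5)²) = 9.5525; v₂ = distance/dt₂ = 9.5525

ω₁ = -1.0842, v₂ = 9.5525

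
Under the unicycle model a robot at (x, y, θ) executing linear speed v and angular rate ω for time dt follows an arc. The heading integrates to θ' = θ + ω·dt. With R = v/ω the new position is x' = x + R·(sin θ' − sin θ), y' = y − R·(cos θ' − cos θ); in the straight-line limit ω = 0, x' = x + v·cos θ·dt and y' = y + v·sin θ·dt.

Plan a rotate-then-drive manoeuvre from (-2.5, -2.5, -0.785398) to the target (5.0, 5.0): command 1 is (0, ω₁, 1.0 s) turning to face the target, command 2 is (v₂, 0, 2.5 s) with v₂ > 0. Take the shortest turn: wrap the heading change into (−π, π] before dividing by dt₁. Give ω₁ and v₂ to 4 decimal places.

heading to target = atan2(5−-2.5, 5−-2.5) = 0.7854
Δθ = wrap(0.7854 − -0.7854) = 1.5708; ω₁ = Δθ/dt₁ = 1.5708
distance = √((5−-2.5)² + (5−-2.5)²) = 10.6066; v₂ = distance/dt₂ = 4.2426

ω₁ = 1.5708, v₂ = 4.2426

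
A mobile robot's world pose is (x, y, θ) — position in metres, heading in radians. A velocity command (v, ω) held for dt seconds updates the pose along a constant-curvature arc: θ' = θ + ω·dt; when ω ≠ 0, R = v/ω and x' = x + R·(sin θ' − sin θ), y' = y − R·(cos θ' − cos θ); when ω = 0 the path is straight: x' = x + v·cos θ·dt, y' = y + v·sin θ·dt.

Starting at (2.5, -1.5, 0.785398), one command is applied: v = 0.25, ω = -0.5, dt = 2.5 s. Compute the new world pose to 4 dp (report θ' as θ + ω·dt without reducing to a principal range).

θ' = 0.7854 + -0.5·2.5 = -0.4646
R = v/ω = 0.25/-0.5 = -0.5000
x' = 2.5 + -0.5000·(sin -0.4646 − sin 0.7854) = 3.0776
y' = -1.5 − -0.5000·(cos -0.4646 − cos 0.7854) = -1.4066

(3.0776, -1.4066, -0.4646)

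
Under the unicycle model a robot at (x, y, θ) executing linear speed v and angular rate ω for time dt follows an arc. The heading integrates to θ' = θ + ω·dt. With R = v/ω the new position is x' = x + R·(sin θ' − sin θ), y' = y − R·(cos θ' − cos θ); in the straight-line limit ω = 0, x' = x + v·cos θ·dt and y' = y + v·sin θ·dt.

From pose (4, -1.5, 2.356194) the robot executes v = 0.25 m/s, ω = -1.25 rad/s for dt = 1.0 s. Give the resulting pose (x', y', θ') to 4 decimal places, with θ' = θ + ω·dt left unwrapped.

θ' = 2.3562 + -1.25·1.0 = 1.1062
R = v/ω = 0.25/-1.25 = -0.2000
x' = 4 + -0.2000·(sin 1.1062 − sin 2.3562) = 3.9626
y' = -1.5 − -0.2000·(cos 1.1062 − cos 2.3562) = -1.2690

(3.9626, -1.2690, 1.1062)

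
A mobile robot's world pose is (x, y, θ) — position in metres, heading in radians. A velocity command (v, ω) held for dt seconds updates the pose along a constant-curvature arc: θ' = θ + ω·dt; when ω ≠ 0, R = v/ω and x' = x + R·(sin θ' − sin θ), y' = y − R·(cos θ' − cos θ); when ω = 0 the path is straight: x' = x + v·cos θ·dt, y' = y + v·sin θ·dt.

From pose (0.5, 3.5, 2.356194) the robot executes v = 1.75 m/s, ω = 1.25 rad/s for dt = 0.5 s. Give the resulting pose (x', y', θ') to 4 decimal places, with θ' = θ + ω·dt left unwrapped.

(-0.2664, 3.8921, 2.9812)

θ' = 2.3562 + 1.25·0.5 = 2.9812
R = v/ω = 1.75/1.25 = 1.4000
x' = 0.5 + 1.4000·(sin 2.9812 − sin 2.3562) = -0.2664
y' = 3.5 − 1.4000·(cos 2.9812 − cos 2.3562) = 3.8921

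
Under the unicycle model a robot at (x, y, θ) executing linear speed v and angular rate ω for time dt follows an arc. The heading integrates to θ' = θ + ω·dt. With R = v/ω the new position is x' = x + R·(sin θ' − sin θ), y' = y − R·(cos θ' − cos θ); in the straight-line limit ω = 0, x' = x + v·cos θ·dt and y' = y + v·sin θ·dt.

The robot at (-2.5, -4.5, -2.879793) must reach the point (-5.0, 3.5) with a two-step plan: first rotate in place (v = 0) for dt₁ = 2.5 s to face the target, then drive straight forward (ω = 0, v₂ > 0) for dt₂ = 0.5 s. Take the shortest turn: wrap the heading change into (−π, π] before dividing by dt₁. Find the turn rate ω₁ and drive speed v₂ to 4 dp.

heading to target = atan2(3.5−-4.5, -5−-2.5) = 1.8737
Δθ = wrap(1.8737 − -2.8798) = -1.5297; ω₁ = Δθ/dt₁ = -0.6119
distance = √((-5−-2.5)² + (3.5−-4.5)²) = 8.3815; v₂ = distance/dt₂ = 16.7631

ω₁ = -0.6119, v₂ = 16.7631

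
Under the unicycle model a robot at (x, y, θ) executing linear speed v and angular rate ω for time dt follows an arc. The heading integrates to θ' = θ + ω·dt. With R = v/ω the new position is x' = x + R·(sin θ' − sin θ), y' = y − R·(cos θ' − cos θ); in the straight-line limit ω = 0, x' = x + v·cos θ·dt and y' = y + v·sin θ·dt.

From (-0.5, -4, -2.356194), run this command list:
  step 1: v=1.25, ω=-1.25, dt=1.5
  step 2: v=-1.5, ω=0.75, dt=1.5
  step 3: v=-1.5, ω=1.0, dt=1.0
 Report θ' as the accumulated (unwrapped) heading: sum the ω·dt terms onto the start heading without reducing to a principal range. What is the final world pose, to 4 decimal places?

step 1: θ'=-4.2312 (R=-1.0000) → pose (-2.0935, -3.7557, -4.2312)
step 2: θ'=-3.1062 (R=-2.0000) → pose (-0.2499, -4.8288, -3.1062)
step 3: θ'=-2.1062 (R=-1.5000) → pose (0.9871, -4.0950, -2.1062)

(0.9871, -4.0950, -2.1062)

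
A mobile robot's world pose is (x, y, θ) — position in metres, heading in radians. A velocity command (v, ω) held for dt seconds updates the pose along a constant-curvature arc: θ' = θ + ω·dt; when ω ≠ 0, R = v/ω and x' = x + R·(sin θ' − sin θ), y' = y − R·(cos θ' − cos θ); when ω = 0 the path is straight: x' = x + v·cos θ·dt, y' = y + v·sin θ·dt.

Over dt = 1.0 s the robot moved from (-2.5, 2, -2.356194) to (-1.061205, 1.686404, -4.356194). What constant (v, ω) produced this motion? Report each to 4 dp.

Δθ = -4.356194 − -2.356194 = -2.000000
ω = Δθ/dt = -2.000000/1.0 = -2.0000
R = Δx/(sin θ' − sin θ) = 0.8750
v = R·ω = 0.8750·-2.0000 = -1.7500

v = -1.7500, ω = -2.0000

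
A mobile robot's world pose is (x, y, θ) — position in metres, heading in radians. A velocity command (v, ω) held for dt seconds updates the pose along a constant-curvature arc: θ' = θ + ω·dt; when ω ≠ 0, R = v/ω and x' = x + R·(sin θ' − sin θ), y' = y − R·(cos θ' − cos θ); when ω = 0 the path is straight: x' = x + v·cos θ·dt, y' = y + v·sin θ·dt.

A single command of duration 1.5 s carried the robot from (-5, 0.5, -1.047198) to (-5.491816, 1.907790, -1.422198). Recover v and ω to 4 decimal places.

v = -1.0000, ω = -0.2500

Δθ = -1.422198 − -1.047198 = -0.375000
ω = Δθ/dt = -0.375000/1.5 = -0.2500
R = −Δy/(cos θ' − cos θ) = 4.0000
v = R·ω = 4.0000·-0.2500 = -1.0000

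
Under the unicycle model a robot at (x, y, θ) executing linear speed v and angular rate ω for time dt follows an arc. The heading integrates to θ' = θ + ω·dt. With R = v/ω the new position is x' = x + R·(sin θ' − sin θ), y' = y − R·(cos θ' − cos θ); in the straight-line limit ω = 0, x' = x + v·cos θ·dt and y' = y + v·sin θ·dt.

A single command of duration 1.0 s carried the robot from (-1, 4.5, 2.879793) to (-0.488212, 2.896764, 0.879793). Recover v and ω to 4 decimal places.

Δθ = 0.879793 − 2.879793 = -2.000000
ω = Δθ/dt = -2.000000/1.0 = -2.0000
R = −Δy/(cos θ' − cos θ) = 1.0000
v = R·ω = 1.0000·-2.0000 = -2.0000

v = -2.0000, ω = -2.0000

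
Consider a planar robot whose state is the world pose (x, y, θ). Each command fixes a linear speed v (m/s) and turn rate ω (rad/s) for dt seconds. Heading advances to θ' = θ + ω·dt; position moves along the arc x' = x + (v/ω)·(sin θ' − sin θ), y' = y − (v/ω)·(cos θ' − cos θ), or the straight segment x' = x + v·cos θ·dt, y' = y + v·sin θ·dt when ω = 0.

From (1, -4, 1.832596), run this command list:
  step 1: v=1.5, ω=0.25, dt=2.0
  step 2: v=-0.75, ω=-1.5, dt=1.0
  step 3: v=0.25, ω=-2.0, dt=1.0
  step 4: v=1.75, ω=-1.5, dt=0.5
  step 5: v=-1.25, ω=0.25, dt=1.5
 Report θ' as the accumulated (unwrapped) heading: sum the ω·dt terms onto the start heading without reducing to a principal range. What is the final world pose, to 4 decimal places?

(0.0811, -1.1420, -1.5424)

step 1: θ'=2.3326 (R=6.0000) → pose (-0.4540, -1.4116, 2.3326)
step 2: θ'=0.8326 (R=0.5000) → pose (-0.4459, -2.0932, 0.8326)
step 3: θ'=-1.1674 (R=-0.1250) → pose (-0.2385, -2.1282, -1.1674)
step 4: θ'=-1.9174 (R=-1.1667) → pose (-0.2143, -2.9825, -1.9174)
step 5: θ'=-1.5424 (R=-5.0000) → pose (0.0811, -1.1420, -1.5424)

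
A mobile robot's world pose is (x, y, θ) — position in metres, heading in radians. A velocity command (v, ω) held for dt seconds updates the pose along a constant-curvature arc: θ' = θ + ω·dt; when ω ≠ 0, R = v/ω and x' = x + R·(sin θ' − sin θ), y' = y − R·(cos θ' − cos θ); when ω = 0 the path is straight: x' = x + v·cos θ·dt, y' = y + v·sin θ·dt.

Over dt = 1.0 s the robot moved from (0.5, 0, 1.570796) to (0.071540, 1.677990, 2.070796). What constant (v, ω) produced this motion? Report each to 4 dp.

Δθ = 2.070796 − 1.570796 = 0.500000
ω = Δθ/dt = 0.500000/1.0 = 0.5000
R = −Δy/(cos θ' − cos θ) = 3.5000
v = R·ω = 3.5000·0.5000 = 1.7500

v = 1.7500, ω = 0.5000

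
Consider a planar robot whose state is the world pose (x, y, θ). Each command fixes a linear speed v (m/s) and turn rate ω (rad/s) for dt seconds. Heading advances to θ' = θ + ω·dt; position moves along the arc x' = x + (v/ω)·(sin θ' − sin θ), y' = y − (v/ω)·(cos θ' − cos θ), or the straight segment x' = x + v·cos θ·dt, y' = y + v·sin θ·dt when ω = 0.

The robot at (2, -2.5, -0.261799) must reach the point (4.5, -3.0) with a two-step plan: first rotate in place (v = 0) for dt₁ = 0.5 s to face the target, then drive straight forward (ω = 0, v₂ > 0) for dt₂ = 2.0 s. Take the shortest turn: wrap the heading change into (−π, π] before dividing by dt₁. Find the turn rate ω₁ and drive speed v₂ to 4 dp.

heading to target = atan2(-3−-2.5, 4.5−2) = -0.1974
Δθ = wrap(-0.1974 − -0.2618) = 0.0644; ω₁ = Δθ/dt₁ = 0.1288
distance = √((4.5−2)² + (-3−-2.5)²) = 2.5495; v₂ = distance/dt₂ = 1.2748

ω₁ = 0.1288, v₂ = 1.2748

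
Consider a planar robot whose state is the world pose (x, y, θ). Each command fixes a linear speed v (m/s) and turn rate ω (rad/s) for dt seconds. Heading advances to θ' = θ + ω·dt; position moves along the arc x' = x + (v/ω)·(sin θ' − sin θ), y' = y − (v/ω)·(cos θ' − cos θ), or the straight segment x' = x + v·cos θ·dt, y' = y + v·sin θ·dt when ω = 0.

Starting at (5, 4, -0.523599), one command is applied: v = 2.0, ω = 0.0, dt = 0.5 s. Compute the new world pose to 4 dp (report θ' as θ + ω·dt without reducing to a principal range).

(5.8660, 3.5000, -0.5236)

θ' = -0.5236 + 0.0·0.5 = -0.5236
ω = 0 → straight: x' = 5 + 2.0·cos(-0.5236)·0.5 = 5.8660
y' = 4 + 2.0·sin(-0.5236)·0.5 = 3.5000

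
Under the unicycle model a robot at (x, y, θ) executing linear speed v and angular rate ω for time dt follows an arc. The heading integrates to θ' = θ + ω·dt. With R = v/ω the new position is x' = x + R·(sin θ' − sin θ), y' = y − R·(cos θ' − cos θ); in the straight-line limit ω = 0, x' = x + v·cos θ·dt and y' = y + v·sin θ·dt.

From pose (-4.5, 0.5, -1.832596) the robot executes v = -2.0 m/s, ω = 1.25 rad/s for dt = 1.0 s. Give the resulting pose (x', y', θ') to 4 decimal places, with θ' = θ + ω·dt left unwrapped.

θ' = -1.8326 + 1.25·1.0 = -0.5826
R = v/ω = -2.0/1.25 = -1.6000
x' = -4.5 + -1.6000·(sin -0.5826 − sin -1.8326) = -5.1652
y' = 0.5 − -1.6000·(cos -0.5826 − cos -1.8326) = 2.2502

(-5.1652, 2.2502, -0.5826)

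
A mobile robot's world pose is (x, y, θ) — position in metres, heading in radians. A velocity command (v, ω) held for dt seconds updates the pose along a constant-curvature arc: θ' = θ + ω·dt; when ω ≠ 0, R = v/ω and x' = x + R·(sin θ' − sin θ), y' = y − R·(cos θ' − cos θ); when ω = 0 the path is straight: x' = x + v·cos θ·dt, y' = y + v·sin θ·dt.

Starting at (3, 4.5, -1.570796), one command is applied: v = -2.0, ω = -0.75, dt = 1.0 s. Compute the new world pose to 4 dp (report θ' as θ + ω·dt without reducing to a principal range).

θ' = -1.5708 + -0.75·1.0 = -2.3208
R = v/ω = -2.0/-0.75 = 2.6667
x' = 3 + 2.6667·(sin -2.3208 − sin -1.5708) = 3.7155
y' = 4.5 − 2.6667·(cos -2.3208 − cos -1.5708) = 6.3177

(3.7155, 6.3177, -2.3208)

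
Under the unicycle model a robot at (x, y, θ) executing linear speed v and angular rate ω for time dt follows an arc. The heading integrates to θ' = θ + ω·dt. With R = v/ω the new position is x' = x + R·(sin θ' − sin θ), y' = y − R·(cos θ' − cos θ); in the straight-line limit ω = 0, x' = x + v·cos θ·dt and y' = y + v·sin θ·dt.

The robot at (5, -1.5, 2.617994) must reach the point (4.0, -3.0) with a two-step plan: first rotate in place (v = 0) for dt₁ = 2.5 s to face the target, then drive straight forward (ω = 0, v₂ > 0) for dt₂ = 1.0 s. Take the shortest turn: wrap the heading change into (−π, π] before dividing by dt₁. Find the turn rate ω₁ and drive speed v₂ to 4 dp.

heading to target = atan2(-3−-1.5, 4−5) = -2.1588
Δθ = wrap(-2.1588 − 2.6180) = 1.5064; ω₁ = Δθ/dt₁ = 0.6026
distance = √((4−5)² + (-3−-1.5)²) = 1.8028; v₂ = distance/dt₂ = 1.8028

ω₁ = 0.6026, v₂ = 1.8028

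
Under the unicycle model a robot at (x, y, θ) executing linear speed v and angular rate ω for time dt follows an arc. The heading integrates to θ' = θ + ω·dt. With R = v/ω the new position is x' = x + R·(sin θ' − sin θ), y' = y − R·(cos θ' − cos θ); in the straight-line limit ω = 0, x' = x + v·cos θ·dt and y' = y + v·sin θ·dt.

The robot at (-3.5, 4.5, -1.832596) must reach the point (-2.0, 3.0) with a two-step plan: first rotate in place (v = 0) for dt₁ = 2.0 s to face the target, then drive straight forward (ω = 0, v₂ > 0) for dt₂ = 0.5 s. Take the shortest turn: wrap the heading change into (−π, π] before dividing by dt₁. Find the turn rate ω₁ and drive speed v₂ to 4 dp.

ω₁ = 0.5236, v₂ = 4.2426

heading to target = atan2(3−4.5, -2−-3.5) = -0.7854
Δθ = wrap(-0.7854 − -1.8326) = 1.0472; ω₁ = Δθ/dt₁ = 0.5236
distance = √((-2−-3.5)² + (3−4.5)²) = 2.1213; v₂ = distance/dt₂ = 4.2426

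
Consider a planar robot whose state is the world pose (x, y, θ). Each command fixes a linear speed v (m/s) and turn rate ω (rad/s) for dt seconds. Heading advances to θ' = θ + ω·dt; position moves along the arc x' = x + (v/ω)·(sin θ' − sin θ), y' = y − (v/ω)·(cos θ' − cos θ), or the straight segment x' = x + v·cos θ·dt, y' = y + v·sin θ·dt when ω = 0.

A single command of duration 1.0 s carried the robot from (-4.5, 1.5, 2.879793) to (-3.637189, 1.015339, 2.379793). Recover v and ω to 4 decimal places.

v = -1.0000, ω = -0.5000

Δθ = 2.379793 − 2.879793 = -0.500000
ω = Δθ/dt = -0.500000/1.0 = -0.5000
R = Δx/(sin θ' − sin θ) = 2.0000
v = R·ω = 2.0000·-0.5000 = -1.0000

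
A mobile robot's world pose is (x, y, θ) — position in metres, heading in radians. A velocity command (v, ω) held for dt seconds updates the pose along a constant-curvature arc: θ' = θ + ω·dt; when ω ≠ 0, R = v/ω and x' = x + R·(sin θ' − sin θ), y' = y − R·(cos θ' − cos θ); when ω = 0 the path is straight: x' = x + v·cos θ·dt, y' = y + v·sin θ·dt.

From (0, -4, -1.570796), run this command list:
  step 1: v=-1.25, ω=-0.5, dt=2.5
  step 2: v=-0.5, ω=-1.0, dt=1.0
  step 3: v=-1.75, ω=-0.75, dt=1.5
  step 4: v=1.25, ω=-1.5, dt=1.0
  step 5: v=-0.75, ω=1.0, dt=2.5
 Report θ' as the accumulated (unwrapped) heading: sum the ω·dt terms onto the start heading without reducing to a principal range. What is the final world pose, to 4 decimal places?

(3.2718, -4.6990, -3.9458)

step 1: θ'=-2.8208 (R=2.5000) → pose (1.7117, -1.6275, -2.8208)
step 2: θ'=-3.8208 (R=0.5000) → pose (2.1834, -1.7130, -3.8208)
step 3: θ'=-4.9458 (R=2.3333) → pose (2.9878, -4.0682, -4.9458)
step 4: θ'=-6.4458 (R=-0.8333) → pose (3.9334, -3.4386, -6.4458)
step 5: θ'=-3.9458 (R=-0.7500) → pose (3.2718, -4.6990, -3.9458)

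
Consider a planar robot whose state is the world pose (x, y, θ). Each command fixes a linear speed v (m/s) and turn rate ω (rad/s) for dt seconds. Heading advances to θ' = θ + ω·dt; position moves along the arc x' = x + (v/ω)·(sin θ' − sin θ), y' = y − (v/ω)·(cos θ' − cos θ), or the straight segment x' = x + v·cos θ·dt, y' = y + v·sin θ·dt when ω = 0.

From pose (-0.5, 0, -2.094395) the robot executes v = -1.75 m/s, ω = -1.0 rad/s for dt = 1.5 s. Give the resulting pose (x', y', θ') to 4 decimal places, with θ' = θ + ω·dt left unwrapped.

θ' = -2.0944 + -1.0·1.5 = -3.5944
R = v/ω = -1.75/-1.0 = 1.7500
x' = -0.5 + 1.7500·(sin -3.5944 − sin -2.0944) = 1.7811
y' = 0 − 1.7500·(cos -3.5944 − cos -2.0944) = 0.6986

(1.7811, 0.6986, -3.5944)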